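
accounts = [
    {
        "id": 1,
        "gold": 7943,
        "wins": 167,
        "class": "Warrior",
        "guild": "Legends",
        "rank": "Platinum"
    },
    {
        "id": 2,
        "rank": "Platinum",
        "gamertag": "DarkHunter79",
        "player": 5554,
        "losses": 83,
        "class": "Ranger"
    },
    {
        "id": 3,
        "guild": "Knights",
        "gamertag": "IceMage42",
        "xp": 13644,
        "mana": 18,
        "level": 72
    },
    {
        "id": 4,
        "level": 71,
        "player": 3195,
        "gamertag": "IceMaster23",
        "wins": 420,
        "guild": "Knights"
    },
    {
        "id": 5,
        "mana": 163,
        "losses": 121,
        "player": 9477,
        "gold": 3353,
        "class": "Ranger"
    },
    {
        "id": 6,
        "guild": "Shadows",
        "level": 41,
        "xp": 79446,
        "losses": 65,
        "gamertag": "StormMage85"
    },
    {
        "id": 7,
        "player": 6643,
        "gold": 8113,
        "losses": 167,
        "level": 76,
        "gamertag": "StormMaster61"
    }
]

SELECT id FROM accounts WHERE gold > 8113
[]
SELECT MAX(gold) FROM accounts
8113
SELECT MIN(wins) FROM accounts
167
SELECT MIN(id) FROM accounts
1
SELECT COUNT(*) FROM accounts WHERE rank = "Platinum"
2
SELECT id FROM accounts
[1, 2, 3, 4, 5, 6, 7]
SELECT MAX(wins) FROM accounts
420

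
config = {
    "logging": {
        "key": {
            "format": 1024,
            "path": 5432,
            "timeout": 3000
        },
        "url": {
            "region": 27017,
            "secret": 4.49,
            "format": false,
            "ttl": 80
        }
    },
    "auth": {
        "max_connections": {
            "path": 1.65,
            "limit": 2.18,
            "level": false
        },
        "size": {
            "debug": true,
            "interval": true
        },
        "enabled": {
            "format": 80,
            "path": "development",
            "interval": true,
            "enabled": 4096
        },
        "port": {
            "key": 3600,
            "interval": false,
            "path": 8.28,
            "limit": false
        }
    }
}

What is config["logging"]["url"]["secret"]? 4.49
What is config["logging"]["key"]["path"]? 5432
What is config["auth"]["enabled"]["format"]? 80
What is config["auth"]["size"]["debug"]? True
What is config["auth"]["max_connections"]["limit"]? 2.18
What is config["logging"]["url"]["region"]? 27017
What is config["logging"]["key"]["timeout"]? 3000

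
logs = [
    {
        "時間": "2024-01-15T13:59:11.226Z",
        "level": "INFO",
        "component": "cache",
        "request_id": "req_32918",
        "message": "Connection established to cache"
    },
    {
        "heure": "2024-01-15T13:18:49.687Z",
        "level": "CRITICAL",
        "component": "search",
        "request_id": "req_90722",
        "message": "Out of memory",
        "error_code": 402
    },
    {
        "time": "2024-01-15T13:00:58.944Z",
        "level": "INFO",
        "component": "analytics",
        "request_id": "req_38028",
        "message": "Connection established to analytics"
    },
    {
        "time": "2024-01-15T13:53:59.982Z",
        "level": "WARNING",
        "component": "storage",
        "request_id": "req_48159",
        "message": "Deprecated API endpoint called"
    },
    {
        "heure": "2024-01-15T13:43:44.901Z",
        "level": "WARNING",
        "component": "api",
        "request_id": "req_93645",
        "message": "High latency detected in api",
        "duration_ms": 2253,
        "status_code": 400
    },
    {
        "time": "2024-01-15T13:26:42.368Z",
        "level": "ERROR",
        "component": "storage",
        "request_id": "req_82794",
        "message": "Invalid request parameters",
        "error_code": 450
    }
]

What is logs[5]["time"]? "2024-01-15T13:26:42.368Z"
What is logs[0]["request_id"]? "req_32918"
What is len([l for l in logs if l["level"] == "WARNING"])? 2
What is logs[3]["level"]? "WARNING"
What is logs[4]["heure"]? "2024-01-15T13:43:44.901Z"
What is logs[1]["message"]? "Out of memory"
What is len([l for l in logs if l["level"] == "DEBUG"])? 0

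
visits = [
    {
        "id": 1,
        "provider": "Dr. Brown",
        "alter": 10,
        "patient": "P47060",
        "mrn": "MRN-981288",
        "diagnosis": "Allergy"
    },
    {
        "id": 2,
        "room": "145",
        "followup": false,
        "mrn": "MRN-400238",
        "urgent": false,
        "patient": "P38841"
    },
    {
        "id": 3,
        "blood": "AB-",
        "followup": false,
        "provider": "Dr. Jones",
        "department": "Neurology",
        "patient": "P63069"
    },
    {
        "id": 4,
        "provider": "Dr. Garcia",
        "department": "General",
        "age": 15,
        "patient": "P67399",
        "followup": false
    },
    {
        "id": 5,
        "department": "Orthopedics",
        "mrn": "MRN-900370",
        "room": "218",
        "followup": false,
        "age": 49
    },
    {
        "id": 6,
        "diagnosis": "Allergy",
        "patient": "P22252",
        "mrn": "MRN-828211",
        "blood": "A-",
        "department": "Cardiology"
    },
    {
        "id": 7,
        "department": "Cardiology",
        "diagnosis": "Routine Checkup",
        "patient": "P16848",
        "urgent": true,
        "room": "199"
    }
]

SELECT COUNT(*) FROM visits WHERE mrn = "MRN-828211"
1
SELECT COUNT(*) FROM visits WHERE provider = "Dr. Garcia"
1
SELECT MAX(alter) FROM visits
10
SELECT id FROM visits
[1, 2, 3, 4, 5, 6, 7]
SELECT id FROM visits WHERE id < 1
[]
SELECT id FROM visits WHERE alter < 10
[]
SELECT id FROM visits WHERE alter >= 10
[1]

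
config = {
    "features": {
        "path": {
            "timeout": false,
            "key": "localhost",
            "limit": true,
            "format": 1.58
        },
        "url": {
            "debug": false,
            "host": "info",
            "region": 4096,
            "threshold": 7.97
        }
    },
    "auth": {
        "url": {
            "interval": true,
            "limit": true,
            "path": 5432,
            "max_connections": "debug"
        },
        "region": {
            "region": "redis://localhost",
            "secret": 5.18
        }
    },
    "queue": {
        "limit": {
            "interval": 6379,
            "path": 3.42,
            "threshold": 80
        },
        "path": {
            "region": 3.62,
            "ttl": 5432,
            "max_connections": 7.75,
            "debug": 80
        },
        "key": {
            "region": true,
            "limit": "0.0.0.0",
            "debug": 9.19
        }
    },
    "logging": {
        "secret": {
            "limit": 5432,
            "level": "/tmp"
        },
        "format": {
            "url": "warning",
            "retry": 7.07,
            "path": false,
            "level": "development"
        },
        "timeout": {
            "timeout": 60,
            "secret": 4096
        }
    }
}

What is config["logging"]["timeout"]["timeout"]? 60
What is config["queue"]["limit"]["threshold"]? 80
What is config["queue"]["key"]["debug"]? 9.19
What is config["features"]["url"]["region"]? 4096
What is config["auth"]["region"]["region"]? "redis://localhost"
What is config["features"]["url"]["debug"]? False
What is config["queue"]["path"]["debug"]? 80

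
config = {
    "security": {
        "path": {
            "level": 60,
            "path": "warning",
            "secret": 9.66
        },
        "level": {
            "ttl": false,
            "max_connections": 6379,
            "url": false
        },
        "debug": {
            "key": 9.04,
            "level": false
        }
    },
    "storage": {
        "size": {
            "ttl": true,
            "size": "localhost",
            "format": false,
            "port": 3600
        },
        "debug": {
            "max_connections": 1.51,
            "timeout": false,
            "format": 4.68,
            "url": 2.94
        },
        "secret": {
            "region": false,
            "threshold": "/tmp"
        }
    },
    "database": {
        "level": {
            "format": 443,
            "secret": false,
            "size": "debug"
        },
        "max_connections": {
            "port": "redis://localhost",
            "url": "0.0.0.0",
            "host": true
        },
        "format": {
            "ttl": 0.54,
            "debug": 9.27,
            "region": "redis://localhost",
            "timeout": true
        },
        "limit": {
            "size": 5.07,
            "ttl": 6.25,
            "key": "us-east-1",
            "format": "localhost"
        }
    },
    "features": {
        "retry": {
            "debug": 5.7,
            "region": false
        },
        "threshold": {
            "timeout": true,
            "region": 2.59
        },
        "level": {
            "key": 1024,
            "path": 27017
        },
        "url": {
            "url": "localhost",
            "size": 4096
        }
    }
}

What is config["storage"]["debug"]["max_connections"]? 1.51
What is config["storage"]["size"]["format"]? False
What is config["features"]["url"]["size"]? 4096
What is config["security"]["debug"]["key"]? 9.04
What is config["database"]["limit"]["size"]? 5.07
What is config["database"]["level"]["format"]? 443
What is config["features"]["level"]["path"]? 27017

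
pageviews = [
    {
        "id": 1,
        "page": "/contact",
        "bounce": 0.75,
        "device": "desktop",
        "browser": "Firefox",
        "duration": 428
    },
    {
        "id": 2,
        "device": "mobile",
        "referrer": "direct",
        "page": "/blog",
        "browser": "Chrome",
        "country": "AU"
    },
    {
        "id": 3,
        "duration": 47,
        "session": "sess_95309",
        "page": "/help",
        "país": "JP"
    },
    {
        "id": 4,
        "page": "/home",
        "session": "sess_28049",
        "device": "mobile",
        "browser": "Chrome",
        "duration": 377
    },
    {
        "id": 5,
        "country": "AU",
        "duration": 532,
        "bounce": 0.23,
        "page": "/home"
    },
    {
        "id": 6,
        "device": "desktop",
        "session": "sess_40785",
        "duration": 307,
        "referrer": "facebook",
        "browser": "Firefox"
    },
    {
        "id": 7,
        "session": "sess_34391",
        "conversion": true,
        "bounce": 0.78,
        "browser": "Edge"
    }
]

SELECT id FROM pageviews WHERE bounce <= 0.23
[5]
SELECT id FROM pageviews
[1, 2, 3, 4, 5, 6, 7]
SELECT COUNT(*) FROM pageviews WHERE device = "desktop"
2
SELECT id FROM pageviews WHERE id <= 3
[1, 2, 3]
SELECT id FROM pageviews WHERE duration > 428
[5]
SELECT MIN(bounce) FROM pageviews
0.23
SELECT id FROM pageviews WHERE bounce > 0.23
[1, 7]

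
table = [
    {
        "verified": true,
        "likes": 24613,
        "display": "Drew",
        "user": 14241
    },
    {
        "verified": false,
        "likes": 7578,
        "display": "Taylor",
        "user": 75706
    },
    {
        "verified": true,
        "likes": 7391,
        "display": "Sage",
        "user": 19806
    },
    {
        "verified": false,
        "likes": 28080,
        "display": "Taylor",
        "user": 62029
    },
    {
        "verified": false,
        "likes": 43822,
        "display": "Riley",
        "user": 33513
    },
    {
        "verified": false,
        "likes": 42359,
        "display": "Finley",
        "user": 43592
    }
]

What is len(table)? 6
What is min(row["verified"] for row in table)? False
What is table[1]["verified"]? False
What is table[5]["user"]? 43592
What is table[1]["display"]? "Taylor"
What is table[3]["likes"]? 28080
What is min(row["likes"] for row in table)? 7391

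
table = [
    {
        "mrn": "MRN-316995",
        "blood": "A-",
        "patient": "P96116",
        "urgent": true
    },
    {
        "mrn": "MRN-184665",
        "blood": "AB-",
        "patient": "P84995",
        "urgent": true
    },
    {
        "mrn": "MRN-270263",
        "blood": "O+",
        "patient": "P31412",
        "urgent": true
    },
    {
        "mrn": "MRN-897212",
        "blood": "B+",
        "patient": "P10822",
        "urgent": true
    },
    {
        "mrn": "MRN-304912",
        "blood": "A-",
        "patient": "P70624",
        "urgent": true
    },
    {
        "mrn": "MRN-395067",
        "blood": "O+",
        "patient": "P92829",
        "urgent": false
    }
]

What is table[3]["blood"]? "B+"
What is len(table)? 6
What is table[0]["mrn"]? "MRN-316995"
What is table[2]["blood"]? "O+"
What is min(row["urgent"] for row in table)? False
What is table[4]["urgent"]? True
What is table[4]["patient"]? "P70624"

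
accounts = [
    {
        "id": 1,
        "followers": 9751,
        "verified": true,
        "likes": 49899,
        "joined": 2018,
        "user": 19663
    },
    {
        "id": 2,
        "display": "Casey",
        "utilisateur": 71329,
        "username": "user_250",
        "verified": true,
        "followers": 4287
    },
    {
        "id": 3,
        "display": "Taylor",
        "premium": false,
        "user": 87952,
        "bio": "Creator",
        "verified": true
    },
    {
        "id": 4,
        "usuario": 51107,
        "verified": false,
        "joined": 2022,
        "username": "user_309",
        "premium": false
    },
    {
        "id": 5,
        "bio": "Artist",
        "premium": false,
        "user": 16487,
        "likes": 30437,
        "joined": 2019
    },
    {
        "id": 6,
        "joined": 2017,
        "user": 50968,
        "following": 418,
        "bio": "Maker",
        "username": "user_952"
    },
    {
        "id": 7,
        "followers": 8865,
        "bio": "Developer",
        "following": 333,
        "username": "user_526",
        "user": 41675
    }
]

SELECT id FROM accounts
[1, 2, 3, 4, 5, 6, 7]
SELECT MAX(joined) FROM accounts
2022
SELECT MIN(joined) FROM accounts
2017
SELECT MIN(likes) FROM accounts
30437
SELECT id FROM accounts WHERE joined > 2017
[1, 4, 5]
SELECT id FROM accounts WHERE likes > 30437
[1]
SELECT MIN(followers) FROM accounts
4287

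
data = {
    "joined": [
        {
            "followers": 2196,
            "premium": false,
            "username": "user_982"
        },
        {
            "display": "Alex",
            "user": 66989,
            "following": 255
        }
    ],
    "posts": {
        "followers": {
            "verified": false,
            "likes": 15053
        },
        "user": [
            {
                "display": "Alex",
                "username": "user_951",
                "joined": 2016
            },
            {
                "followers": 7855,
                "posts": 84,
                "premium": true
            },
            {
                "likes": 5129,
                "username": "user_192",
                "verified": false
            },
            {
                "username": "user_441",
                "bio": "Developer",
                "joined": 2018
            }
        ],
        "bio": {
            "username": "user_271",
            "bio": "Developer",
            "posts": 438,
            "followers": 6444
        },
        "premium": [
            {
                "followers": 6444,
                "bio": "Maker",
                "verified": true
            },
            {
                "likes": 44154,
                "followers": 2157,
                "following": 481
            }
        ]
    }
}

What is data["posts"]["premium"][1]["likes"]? 44154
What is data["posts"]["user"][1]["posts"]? 84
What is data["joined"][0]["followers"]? 2196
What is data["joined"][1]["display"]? "Alex"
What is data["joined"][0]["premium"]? False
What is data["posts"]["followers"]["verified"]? False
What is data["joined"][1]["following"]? 255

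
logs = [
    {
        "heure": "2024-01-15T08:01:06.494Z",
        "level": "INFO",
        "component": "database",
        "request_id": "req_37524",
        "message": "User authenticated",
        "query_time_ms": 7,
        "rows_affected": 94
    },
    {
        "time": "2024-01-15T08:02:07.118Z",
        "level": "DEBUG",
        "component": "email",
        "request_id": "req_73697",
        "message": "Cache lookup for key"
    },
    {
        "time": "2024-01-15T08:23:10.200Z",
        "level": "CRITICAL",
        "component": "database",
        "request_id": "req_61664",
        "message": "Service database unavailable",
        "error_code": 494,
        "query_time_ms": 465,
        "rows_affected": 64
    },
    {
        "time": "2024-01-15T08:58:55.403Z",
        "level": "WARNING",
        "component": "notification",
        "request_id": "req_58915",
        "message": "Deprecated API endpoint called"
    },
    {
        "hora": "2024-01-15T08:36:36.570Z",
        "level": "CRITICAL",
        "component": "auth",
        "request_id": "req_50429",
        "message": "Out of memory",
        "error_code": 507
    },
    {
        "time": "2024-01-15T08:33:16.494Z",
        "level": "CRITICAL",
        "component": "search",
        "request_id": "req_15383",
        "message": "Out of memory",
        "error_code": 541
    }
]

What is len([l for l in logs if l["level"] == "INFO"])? 1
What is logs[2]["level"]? "CRITICAL"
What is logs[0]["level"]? "INFO"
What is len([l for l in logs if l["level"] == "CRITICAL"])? 3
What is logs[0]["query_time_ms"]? 7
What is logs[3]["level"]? "WARNING"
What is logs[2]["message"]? "Service database unavailable"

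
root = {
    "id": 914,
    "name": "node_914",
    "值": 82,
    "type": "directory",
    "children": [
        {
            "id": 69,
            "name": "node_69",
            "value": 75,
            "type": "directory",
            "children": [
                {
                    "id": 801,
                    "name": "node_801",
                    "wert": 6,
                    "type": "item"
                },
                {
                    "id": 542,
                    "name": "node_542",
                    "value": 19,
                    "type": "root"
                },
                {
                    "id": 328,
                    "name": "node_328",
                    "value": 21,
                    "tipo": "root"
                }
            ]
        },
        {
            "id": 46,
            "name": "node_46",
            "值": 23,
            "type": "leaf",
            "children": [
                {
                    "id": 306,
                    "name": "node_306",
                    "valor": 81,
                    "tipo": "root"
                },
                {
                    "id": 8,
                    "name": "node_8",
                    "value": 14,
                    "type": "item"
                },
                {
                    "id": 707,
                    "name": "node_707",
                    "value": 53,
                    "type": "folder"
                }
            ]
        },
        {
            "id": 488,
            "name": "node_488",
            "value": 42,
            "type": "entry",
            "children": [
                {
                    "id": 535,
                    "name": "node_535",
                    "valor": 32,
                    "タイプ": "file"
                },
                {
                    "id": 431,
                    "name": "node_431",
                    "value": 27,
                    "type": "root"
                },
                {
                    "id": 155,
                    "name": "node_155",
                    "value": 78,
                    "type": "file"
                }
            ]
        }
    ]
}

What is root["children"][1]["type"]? "leaf"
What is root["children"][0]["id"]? 69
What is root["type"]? "directory"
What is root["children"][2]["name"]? "node_488"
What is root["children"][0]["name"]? "node_69"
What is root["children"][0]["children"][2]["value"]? 21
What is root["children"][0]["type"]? "directory"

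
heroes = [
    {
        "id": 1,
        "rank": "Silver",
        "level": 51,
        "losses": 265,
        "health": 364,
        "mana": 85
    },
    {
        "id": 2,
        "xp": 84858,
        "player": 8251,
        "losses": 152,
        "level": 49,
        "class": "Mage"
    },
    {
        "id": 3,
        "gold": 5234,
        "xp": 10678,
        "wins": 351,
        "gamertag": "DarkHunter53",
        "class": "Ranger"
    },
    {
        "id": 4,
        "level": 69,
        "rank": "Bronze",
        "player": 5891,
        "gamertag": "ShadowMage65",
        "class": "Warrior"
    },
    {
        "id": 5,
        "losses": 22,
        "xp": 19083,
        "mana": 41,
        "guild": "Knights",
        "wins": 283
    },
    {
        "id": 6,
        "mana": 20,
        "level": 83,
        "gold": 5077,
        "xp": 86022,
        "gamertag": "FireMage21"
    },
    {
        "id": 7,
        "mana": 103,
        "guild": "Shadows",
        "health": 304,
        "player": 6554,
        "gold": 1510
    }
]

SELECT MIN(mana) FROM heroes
20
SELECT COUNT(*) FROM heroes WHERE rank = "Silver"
1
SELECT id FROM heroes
[1, 2, 3, 4, 5, 6, 7]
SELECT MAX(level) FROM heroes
83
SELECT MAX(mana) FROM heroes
103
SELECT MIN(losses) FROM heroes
22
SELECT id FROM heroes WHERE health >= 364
[1]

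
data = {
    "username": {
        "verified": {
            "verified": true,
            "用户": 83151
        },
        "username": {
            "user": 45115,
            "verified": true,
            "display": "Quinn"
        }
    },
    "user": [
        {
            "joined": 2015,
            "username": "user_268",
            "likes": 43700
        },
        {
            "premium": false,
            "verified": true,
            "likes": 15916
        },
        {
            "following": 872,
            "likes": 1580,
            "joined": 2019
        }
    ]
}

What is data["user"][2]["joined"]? 2019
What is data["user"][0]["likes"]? 43700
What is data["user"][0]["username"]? "user_268"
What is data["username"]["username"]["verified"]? True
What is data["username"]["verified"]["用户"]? 83151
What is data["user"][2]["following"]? 872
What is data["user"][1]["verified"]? True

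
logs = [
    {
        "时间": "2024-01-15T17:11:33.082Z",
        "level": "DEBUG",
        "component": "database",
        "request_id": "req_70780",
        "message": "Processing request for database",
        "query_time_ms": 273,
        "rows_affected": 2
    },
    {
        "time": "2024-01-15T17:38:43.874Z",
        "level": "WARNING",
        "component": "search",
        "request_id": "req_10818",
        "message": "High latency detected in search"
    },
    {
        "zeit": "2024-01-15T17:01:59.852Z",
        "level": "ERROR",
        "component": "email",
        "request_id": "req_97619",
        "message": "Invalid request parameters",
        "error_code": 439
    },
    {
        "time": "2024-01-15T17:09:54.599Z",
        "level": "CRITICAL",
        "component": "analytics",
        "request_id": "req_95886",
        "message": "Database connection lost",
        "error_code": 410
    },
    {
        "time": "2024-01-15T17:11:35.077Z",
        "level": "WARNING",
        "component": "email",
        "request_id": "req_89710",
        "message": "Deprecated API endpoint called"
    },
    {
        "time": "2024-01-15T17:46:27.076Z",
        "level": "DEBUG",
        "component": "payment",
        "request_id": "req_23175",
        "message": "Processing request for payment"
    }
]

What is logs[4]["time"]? "2024-01-15T17:11:35.077Z"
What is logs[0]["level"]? "DEBUG"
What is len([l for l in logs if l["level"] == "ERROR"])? 1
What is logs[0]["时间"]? "2024-01-15T17:11:33.082Z"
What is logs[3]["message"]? "Database connection lost"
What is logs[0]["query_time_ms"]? 273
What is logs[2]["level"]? "ERROR"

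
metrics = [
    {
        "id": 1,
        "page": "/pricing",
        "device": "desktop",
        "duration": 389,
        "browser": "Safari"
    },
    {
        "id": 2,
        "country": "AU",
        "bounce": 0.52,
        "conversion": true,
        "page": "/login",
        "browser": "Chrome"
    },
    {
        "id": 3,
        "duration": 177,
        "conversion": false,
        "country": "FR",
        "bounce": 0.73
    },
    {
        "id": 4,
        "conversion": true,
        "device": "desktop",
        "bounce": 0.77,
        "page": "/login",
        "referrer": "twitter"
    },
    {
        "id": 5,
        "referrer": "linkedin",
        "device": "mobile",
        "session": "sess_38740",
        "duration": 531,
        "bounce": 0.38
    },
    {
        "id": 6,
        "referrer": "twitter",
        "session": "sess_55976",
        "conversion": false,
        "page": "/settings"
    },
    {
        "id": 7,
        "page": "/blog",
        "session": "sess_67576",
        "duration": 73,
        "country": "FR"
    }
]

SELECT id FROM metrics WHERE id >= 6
[6, 7]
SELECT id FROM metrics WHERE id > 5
[6, 7]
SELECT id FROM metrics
[1, 2, 3, 4, 5, 6, 7]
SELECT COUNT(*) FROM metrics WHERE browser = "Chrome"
1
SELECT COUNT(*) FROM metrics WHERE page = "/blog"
1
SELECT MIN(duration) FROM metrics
73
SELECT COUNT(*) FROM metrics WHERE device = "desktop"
2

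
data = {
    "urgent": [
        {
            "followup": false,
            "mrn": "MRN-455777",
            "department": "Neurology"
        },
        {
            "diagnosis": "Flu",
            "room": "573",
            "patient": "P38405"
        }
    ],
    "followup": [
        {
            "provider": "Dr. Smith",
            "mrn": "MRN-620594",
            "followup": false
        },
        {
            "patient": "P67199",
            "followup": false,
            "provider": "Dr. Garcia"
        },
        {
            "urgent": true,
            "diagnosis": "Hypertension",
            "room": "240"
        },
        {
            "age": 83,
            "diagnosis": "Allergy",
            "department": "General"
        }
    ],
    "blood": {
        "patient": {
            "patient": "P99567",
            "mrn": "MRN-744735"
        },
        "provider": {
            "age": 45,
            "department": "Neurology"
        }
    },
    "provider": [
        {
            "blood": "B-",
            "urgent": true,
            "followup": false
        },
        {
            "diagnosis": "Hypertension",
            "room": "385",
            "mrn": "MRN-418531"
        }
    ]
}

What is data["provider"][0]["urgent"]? True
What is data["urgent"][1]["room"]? "573"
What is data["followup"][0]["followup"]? False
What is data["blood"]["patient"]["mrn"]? "MRN-744735"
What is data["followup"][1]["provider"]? "Dr. Garcia"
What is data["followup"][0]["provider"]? "Dr. Smith"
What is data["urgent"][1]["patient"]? "P38405"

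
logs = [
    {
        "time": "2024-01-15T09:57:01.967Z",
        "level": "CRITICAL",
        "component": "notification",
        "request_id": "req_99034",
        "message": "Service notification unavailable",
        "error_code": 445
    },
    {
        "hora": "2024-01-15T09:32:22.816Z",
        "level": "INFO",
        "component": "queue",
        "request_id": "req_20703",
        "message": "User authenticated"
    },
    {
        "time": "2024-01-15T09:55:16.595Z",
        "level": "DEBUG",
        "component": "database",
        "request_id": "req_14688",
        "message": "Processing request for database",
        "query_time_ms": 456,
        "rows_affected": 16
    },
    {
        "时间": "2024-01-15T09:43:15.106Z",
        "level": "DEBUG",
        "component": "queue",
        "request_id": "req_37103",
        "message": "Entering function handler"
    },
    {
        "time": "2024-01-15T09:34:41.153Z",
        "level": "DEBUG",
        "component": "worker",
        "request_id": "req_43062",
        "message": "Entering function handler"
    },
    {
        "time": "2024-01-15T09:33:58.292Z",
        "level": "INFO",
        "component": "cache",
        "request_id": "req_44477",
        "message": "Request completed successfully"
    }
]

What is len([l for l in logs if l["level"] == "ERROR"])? 0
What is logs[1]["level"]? "INFO"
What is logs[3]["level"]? "DEBUG"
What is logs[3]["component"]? "queue"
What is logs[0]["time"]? "2024-01-15T09:57:01.967Z"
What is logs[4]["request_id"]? "req_43062"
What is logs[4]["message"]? "Entering function handler"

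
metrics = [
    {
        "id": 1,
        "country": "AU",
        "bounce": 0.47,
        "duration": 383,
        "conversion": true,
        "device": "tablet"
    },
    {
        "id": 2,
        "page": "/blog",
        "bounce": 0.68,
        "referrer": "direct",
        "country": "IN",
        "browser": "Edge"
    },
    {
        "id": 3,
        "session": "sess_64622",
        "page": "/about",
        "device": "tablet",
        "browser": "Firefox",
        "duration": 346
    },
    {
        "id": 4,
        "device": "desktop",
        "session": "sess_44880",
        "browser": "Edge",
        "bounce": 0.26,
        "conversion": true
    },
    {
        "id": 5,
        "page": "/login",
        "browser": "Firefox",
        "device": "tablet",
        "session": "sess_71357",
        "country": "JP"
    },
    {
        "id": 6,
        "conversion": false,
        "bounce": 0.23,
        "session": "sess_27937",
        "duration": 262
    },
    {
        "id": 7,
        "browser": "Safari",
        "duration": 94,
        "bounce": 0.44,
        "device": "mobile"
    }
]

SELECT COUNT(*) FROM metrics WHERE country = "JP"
1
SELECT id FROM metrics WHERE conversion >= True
[1, 4]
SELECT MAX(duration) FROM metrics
383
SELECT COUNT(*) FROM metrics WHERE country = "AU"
1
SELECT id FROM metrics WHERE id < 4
[1, 2, 3]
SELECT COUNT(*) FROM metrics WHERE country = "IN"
1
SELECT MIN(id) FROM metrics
1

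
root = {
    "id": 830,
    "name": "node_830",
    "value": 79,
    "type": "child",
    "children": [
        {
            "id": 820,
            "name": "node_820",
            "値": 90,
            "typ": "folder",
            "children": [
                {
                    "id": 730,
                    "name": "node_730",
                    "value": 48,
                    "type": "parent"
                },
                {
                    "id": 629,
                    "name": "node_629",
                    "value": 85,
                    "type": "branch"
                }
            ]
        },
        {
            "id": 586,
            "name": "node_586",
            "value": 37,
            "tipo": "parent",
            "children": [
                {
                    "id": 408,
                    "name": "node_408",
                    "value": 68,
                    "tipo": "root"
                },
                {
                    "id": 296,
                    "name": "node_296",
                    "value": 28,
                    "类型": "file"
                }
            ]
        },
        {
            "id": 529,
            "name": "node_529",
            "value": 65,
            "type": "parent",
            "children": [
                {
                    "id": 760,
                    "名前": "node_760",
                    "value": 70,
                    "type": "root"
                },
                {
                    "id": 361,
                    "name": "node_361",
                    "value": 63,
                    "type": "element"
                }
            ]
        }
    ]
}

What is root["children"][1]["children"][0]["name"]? "node_408"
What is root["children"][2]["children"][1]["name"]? "node_361"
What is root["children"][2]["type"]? "parent"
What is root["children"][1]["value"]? 37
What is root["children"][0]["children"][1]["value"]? 85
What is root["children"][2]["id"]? 529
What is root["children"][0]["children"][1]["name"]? "node_629"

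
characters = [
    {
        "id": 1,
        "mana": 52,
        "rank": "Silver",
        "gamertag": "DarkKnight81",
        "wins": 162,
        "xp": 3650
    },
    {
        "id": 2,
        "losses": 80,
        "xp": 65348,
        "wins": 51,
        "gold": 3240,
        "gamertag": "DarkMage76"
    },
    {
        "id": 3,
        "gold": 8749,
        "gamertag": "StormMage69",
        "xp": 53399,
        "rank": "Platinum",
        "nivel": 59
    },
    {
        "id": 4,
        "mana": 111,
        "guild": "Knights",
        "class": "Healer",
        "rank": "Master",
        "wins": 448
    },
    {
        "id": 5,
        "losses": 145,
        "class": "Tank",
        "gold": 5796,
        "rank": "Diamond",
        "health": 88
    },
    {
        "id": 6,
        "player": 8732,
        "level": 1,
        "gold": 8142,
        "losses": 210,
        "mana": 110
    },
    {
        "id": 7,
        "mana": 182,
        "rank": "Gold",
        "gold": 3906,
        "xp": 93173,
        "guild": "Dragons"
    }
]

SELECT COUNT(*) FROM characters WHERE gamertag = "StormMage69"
1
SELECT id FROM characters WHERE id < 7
[1, 2, 3, 4, 5, 6]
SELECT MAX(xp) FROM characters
93173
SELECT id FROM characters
[1, 2, 3, 4, 5, 6, 7]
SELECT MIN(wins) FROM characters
51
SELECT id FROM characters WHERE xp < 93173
[1, 2, 3]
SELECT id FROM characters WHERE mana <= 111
[1, 4, 6]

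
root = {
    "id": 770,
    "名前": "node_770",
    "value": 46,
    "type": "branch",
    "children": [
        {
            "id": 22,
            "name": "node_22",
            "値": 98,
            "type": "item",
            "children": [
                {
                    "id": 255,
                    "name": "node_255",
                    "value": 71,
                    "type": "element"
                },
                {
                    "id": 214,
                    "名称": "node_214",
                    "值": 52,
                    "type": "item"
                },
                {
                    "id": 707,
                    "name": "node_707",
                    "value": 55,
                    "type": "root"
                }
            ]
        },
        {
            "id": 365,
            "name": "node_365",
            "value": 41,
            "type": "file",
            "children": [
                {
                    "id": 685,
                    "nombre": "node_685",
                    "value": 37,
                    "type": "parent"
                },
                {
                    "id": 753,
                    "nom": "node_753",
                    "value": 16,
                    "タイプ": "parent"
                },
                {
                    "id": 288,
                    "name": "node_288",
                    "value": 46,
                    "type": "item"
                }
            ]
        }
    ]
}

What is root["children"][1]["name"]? "node_365"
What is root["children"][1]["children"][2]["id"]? 288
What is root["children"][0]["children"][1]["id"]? 214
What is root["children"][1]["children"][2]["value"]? 46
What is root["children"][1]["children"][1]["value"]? 16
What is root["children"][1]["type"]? "file"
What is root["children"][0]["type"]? "item"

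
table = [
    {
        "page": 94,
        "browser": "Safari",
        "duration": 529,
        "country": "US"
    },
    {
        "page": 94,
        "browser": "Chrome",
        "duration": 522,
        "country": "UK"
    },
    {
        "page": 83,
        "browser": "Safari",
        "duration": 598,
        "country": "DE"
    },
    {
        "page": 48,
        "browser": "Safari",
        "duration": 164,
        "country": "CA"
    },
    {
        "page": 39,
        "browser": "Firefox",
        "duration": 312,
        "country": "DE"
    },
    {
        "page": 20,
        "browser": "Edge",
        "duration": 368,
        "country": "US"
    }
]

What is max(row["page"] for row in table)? 94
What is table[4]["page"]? 39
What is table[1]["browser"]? "Chrome"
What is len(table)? 6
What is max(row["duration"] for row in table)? 598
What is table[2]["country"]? "DE"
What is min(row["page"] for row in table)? 20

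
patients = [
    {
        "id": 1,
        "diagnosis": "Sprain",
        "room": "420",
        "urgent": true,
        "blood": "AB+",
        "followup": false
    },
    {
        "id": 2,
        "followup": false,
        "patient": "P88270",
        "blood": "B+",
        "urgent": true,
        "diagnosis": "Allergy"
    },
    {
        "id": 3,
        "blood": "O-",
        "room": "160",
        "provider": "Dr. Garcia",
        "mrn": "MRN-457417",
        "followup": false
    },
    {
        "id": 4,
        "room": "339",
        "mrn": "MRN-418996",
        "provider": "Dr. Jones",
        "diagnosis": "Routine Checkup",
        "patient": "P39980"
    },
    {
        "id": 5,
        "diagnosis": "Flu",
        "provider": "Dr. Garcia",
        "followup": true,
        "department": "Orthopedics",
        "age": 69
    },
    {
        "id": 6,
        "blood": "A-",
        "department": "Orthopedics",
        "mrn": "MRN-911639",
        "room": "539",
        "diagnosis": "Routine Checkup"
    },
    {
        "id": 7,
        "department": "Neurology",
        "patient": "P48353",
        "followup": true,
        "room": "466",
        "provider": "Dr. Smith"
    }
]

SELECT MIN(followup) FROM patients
False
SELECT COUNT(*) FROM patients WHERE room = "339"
1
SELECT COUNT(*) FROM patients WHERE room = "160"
1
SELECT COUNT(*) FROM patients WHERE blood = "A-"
1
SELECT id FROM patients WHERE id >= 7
[7]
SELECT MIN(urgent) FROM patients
True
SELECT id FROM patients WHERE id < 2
[1]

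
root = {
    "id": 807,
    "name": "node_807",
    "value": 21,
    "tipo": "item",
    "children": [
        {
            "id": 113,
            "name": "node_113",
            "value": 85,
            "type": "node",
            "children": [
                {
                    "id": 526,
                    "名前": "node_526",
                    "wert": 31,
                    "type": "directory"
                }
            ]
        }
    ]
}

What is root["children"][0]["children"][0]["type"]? "directory"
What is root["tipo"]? "item"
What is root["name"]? "node_807"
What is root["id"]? 807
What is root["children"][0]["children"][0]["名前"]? "node_526"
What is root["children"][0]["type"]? "node"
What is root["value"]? 21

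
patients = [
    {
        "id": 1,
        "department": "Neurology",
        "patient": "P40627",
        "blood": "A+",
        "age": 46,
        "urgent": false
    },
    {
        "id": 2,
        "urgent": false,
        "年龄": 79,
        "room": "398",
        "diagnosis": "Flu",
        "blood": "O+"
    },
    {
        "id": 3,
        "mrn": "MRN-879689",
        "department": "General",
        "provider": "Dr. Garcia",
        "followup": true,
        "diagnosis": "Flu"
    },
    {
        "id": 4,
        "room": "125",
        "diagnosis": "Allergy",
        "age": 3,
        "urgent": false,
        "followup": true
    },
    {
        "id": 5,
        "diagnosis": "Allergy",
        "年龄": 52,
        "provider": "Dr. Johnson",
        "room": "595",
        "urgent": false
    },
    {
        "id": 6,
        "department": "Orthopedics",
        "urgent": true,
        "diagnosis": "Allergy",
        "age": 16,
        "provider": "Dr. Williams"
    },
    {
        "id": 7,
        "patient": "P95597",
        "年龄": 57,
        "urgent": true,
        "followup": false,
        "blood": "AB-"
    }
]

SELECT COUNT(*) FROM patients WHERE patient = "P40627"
1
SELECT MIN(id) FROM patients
1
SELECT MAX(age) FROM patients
46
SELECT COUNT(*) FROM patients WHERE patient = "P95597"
1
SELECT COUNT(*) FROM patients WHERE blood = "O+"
1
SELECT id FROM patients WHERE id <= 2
[1, 2]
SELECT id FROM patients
[1, 2, 3, 4, 5, 6, 7]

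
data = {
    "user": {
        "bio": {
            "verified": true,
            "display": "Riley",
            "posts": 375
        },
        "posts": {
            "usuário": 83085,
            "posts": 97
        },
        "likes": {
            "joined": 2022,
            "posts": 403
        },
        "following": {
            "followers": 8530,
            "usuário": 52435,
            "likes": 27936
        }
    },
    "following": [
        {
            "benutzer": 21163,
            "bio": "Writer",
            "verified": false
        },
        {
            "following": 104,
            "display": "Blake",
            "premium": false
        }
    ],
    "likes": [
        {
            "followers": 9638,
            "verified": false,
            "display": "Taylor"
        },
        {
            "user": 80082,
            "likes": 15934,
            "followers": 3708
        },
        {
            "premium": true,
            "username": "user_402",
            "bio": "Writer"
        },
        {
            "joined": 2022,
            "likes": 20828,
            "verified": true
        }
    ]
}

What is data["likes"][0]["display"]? "Taylor"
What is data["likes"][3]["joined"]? 2022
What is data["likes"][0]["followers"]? 9638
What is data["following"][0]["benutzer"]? 21163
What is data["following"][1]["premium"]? False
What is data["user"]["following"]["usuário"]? 52435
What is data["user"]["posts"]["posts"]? 97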